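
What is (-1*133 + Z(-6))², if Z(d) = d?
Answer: 19321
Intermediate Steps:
(-1*133 + Z(-6))² = (-1*133 - 6)² = (-133 - 6)² = (-139)² = 19321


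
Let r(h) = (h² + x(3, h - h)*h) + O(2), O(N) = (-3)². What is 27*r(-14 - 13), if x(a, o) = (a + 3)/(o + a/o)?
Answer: 19926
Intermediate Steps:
O(N) = 9
x(a, o) = (3 + a)/(o + a/o)
r(h) = 9 + h² (r(h) = (h² + ((h - h)*(3 + 3)/(3 + (h - h)²))*h) + 9 = (h² + (0*6/(3 + 0²))*h) + 9 = (h² + (0*6/(3 + 0))*h) + 9 = (h² + (0*6/3)*h) + 9 = (h² + (0*(⅓)*6)*h) + 9 = (h² + 0*h) + 9 = (h² + 0) + 9 = h² + 9 = 9 + h²)
27*r(-14 - 13) = 27*(9 + (-14 - 13)²) = 27*(9 + (-27)²) = 27*(9 + 729) = 27*738 = 19926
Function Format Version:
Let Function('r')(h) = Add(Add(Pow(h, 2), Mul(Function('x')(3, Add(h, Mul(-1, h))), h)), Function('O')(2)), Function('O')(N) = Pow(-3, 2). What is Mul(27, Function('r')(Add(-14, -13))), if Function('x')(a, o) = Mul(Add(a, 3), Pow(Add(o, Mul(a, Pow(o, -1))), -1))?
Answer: 19926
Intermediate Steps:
Function('O')(N) = 9
Function('x')(a, o) = Mul(Pow(Add(o, Mul(a, Pow(o, -1))), -1), Add(3, a)) (Function('x')(a, o) = Mul(Add(3, a), Pow(Add(o, Mul(a, Pow(o, -1))), -1)) = Mul(Pow(Add(o, Mul(a, Pow(o, -1))), -1), Add(3, a)))
Function('r')(h) = Add(9, Pow(h, 2)) (Function('r')(h) = Add(Add(Pow(h, 2), Mul(Mul(Add(h, Mul(-1, h)), Pow(Add(3, Pow(Add(h, Mul(-1, h)), 2)), -1), Add(3, 3)), h)), 9) = Add(Add(Pow(h, 2), Mul(Mul(0, Pow(Add(3, Pow(0, 2)), -1), 6), h)), 9) = Add(Add(Pow(h, 2), Mul(Mul(0, Pow(Add(3, 0), -1), 6), h)), 9) = Add(Add(Pow(h, 2), Mul(Mul(0, Pow(3, -1), 6), h)), 9) = Add(Add(Pow(h, 2), Mul(Mul(0, Rational(1, 3), 6), h)), 9) = Add(Add(Pow(h, 2), Mul(0, h)), 9) = Add(Add(Pow(h, 2), 0), 9) = Add(Pow(h, 2), 9) = Add(9, Pow(h, 2)))
Mul(27, Function('r')(Add(-14, -13))) = Mul(27, Add(9, Pow(Add(-14, -13), 2))) = Mul(27, Add(9, Pow(-27, 2))) = Mul(27, Add(9, 729)) = Mul(27, 738) = 19926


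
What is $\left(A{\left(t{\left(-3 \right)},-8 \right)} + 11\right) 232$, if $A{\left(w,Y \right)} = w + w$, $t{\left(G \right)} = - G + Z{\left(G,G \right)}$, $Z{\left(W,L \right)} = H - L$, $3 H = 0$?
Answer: $5336$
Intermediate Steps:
$H = 0$ ($H = \frac{1}{3} \cdot 0 = 0$)
$Z{\left(W,L \right)} = - L$ ($Z{\left(W,L \right)} = 0 - L = - L$)
$t{\left(G \right)} = - 2 G$ ($t{\left(G \right)} = - G - G = - 2 G$)
$A{\left(w,Y \right)} = 2 w$
$\left(A{\left(t{\left(-3 \right)},-8 \right)} + 11\right) 232 = \left(2 \left(\left(-2\right) \left(-3\right)\right) + 11\right) 232 = \left(2 \cdot 6 + 11\right) 232 = \left(12 + 11\right) 232 = 23 \cdot 232 = 5336$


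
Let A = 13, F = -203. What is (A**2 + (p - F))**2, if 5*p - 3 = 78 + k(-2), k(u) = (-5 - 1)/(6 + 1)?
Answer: 184443561/1225 ≈ 1.5057e+5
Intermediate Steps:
k(u) = -6/7
p = 561/35 (p = 3/5 + (78 - 6/7)/5 = 3/5 + (1/5)*(540/7) = 3/5 + 108/7 = 561/35 ≈ 16.029)
(A**2 + (p - F))**2 = (13**2 + (561/35 - 1*(-203)))**2 = (169 + (561/35 + 203))**2 = (169 + 7666/35)**2 = (13581/35)**2 = 184443561/1225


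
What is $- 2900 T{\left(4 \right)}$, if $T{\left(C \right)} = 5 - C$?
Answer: $-2900$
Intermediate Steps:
$- 2900 T{\left(4 \right)} = - 2900 \left(5 - 4\right) = \left(-2900\right) 1 = -2900$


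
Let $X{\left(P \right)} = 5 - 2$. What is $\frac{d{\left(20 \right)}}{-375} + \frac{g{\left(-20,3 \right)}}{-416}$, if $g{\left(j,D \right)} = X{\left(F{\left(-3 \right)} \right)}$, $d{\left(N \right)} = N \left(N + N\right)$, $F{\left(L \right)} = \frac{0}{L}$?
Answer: $- \frac{13357}{6240} \approx -2.1405$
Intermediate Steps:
$F{\left(L \right)} = 0$
$d{\left(N \right)} = 2 N^{2}$ ($d{\left(N \right)} = N 2 N = 2 N^{2}$)
$X{\left(P \right)} = 3$
$g{\left(j,D \right)} = 3$
$\frac{d{\left(20 \right)}}{-375} + \frac{g{\left(-20,3 \right)}}{-416} = \frac{2 \cdot 20^{2}}{-375} + \frac{3}{-416} = 2 \cdot 400 \left(- \frac{1}{375}\right) + 3 \left(- \frac{1}{416}\right) = 800 \left(- \frac{1}{375}\right) - \frac{3}{416} = - \frac{32}{15} - \frac{3}{416} = - \frac{13357}{6240}$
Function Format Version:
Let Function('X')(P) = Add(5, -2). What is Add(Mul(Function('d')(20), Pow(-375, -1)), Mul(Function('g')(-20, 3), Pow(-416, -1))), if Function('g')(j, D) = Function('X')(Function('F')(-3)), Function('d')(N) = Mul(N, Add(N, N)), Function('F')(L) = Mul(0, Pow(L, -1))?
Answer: Rational(-13357, 6240) ≈ -2.1405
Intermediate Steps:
Function('F')(L) = 0
Function('d')(N) = Mul(2, Pow(N, 2)) (Function('d')(N) = Mul(N, Mul(2, N)) = Mul(2, Pow(N, 2)))
Function('X')(P) = 3
Function('g')(j, D) = 3
Add(Mul(Function('d')(20), Pow(-375, -1)), Mul(Function('g')(-20, 3), Pow(-416, -1))) = Add(Mul(Mul(2, Pow(20, 2)), Pow(-375, -1)), Mul(3, Pow(-416, -1))) = Add(Mul(Mul(2, 400), Rational(-1, 375)), Mul(3, Rational(-1, 416))) = Add(Mul(800, Rational(-1, 375)), Rational(-3, 416)) = Add(Rational(-32, 15), Rational(-3, 416)) = Rational(-13357, 6240)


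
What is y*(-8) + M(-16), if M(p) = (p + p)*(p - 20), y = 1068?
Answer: -7392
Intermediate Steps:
M(p) = 2*p*(-20 + p) (M(p) = (2*p)*(-20 + p) = 2*p*(-20 + p))
y*(-8) + M(-16) = 1068*(-8) + 2*(-16)*(-20 - 16) = -8544 + 2*(-16)*(-36) = -8544 + 1152 = -7392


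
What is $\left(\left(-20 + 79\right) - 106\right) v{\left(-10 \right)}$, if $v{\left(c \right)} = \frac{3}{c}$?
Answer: $\frac{141}{10} \approx 14.1$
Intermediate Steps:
$\left(\left(-20 + 79\right) - 106\right) v{\left(-10 \right)} = \left(\left(-20 + 79\right) - 106\right) \frac{3}{-10} = \left(59 - 106\right) 3 \left(- \frac{1}{10}\right) = \left(-47\right) \left(- \frac{3}{10}\right) = \frac{141}{10}$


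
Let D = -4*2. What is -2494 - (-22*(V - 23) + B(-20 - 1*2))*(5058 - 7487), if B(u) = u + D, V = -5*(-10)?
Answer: -1518190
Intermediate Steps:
D = -8
V = 50
B(u) = -8 + u (B(u) = u - 8 = -8 + u)
-2494 - (-22*(V - 23) + B(-20 - 1*2))*(5058 - 7487) = -2494 - (-22*(50 - 23) + (-8 + (-20 - 1*2)))*(5058 - 7487) = -2494 - (-22*27 + (-8 + (-20 - 2)))*(-2429) = -2494 - (-594 + (-8 - 22))*(-2429) = -2494 - (-594 - 30)*(-2429) = -2494 - (-624)*(-2429) = -2494 - 1*1515696 = -2494 - 1515696 = -1518190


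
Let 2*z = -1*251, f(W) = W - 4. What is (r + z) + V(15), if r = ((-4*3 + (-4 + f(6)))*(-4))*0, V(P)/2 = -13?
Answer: -303/2 ≈ -151.50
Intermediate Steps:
f(W) = -4 + W
V(P) = -26 (V(P) = 2*(-13) = -26)
z = -251/2 (z = (-1*251)/2 = (½)*(-251) = -251/2 ≈ -125.50)
r = 0 (r = ((-4*3 + (-4 + (-4 + 6)))*(-4))*0 = ((-12 + (-4 + 2))*(-4))*0 = ((-12 - 2)*(-4))*0 = -14*(-4)*0 = 56*0 = 0)
(r + z) + V(15) = (0 - 251/2) - 26 = -251/2 - 26 = -303/2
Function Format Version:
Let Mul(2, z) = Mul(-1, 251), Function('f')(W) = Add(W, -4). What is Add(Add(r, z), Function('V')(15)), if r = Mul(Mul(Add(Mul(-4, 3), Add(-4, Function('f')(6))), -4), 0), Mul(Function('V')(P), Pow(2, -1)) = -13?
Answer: Rational(-303, 2) ≈ -151.50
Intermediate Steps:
Function('f')(W) = Add(-4, W)
Function('V')(P) = -26 (Function('V')(P) = Mul(2, -13) = -26)
z = Rational(-251, 2) (z = Mul(Rational(1, 2), Mul(-1, 251)) = Mul(Rational(1, 2), -251) = Rational(-251, 2) ≈ -125.50)
r = 0 (r = Mul(Mul(Add(Mul(-4, 3), Add(-4, Add(-4, 6))), -4), 0) = Mul(Mul(Add(-12, Add(-4, 2)), -4), 0) = Mul(Mul(Add(-12, -2), -4), 0) = Mul(Mul(-14, -4), 0) = Mul(56, 0) = 0)
Add(Add(r, z), Function('V')(15)) = Add(Add(0, Rational(-251, 2)), -26) = Add(Rational(-251, 2), -26) = Rational(-303, 2)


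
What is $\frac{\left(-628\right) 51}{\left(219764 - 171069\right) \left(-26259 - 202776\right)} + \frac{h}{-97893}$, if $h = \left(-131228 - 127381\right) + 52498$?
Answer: $\frac{766243374550693}{363928952634075} \approx 2.1055$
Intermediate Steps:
$h = -206111$ ($h = -258609 + 52498 = -206111$)
$\frac{\left(-628\right) 51}{\left(219764 - 171069\right) \left(-26259 - 202776\right)} + \frac{h}{-97893} = \frac{\left(-628\right) 51}{\left(219764 - 171069\right) \left(-26259 - 202776\right)} - \frac{206111}{-97893} = - \frac{32028}{48695 \left(-229035\right)} - - \frac{206111}{97893} = - \frac{32028}{-11152859325} + \frac{206111}{97893} = \left(-32028\right) \left(- \frac{1}{11152859325}\right) + \frac{206111}{97893} = \frac{10676}{3717619775} + \frac{206111}{97893} = \frac{766243374550693}{363928952634075}$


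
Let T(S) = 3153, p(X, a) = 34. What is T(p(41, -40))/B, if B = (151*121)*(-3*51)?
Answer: -1051/931821 ≈ -0.0011279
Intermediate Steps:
B = -2795463 (B = 18271*(-153) = -2795463)
T(p(41, -40))/B = 3153/(-2795463) = 3153*(-1/2795463) = -1051/931821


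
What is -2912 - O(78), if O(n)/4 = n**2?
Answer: -27248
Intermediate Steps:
O(n) = 4*n**2
-2912 - O(78) = -2912 - 4*78**2 = -2912 - 4*6084 = -2912 - 1*24336 = -2912 - 24336 = -27248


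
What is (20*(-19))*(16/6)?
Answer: -3040/3 ≈ -1013.3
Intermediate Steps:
(20*(-19))*(16/6) = -6080/6 = -380*8/3 = -3040/3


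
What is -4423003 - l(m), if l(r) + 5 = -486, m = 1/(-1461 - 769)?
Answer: -4422512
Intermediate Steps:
m = -1/2230 (m = 1/(-2230) = -1/2230 ≈ -0.00044843)
l(r) = -491 (l(r) = -5 - 486 = -491)
-4423003 - l(m) = -4423003 - 1*(-491) = -4423003 + 491 = -4422512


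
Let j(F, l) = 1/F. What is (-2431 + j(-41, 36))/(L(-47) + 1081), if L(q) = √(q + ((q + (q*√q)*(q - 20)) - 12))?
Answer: -99672/(41*(1081 + √(-106 + 3149*I*√47))) ≈ -2.0364 + 0.17903*I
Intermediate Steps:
L(q) = √(-12 + 2*q + q^(3/2)*(-20 + q)) (L(q) = √(q + ((q + q^(3/2)*(-20 + q)) - 12)) = √(q + (-12 + q + q^(3/2)*(-20 + q))) = √(-12 + 2*q + q^(3/2)*(-20 + q)))
(-2431 + j(-41, 36))/(L(-47) + 1081) = (-2431 + 1/(-41))/(√(-12 + (-47)^(5/2) - (-940)*I*√47 + 2*(-47)) + 1081) = (-2431 - 1/41)/(√(-12 + 2209*I*√47 - (-940)*I*√47 - 94) + 1081) = -99672/(41*(√(-12 + 2209*I*√47 + 940*I*√47 - 94) + 1081)) = -99672/(41*(√(-106 + 3149*I*√47) + 1081)) = -99672/(41*(1081 + √(-106 + 3149*I*√47)))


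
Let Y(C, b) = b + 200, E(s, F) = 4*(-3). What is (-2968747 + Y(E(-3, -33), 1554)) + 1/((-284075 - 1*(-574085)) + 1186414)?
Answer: -4380539673031/1476424 ≈ -2.9670e+6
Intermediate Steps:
E(s, F) = -12
Y(C, b) = 200 + b
(-2968747 + Y(E(-3, -33), 1554)) + 1/((-284075 - 1*(-574085)) + 1186414) = (-2968747 + (200 + 1554)) + 1/((-284075 - 1*(-574085)) + 1186414) = (-2968747 + 1754) + 1/((-284075 + 574085) + 1186414) = -2966993 + 1/(290010 + 1186414) = -2966993 + 1/1476424 = -4380539673031/1476424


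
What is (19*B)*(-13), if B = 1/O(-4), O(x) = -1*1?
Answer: 247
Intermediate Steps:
O(x) = -1
B = -1 (B = 1/(-1) = -1)
(19*B)*(-13) = (19*(-1))*(-13) = -19*(-13) = 247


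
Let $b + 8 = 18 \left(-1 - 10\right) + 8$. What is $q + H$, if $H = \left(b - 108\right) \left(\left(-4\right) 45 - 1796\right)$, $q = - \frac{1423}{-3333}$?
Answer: $\frac{2015319871}{3333} \approx 6.0466 \cdot 10^{5}$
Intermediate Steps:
$q = \frac{1423}{3333}$ ($q = \left(-1423\right) \left(- \frac{1}{3333}\right) = \frac{1423}{3333} \approx 0.42694$)
$b = -198$ ($b = -8 + \left(18 \left(-1 - 10\right) + 8\right) = -8 + \left(18 \left(-11\right) + 8\right) = -8 + \left(-198 + 8\right) = -8 - 190 = -198$)
$H = 604656$ ($H = \left(-198 - 108\right) \left(\left(-4\right) 45 - 1796\right) = - 306 \left(-180 - 1796\right) = \left(-306\right) \left(-1976\right) = 604656$)
$q + H = \frac{1423}{3333} + 604656 = \frac{2015319871}{3333}$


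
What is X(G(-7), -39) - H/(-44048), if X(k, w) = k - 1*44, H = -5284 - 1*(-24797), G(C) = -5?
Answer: -2138839/44048 ≈ -48.557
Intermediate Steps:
H = 19513 (H = -5284 + 24797 = 19513)
X(k, w) = -44 + k (X(k, w) = k - 44 = -44 + k)
X(G(-7), -39) - H/(-44048) = (-44 - 5) - 19513/(-44048) = -49 - 19513*(-1)/44048 = -49 - 1*(-19513/44048) = -49 + 19513/44048 = -2138839/44048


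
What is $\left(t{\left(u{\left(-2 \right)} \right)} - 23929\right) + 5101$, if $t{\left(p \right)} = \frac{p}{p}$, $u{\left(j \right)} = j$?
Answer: $-18827$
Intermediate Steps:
$t{\left(p \right)} = 1$
$\left(t{\left(u{\left(-2 \right)} \right)} - 23929\right) + 5101 = \left(1 - 23929\right) + 5101 = -23928 + 5101 = -18827$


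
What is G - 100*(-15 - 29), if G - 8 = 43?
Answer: 4451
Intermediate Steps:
G = 51 (G = 8 + 43 = 51)
G - 100*(-15 - 29) = 51 - 100*(-15 - 29) = 51 - 100*(-44) = 51 + 4400 = 4451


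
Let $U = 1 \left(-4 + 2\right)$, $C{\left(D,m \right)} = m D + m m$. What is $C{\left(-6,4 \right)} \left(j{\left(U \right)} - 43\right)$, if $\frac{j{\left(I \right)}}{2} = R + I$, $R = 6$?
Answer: $280$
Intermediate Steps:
$C{\left(D,m \right)} = m^{2} + D m$ ($C{\left(D,m \right)} = D m + m^{2} = m^{2} + D m$)
$U = -2$ ($U = 1 \left(-2\right) = -2$)
$j{\left(I \right)} = 12 + 2 I$ ($j{\left(I \right)} = 2 \left(6 + I\right) = 12 + 2 I$)
$C{\left(-6,4 \right)} \left(j{\left(U \right)} - 43\right) = 4 \left(-6 + 4\right) \left(\left(12 + 2 \left(-2\right)\right) - 43\right) = 4 \left(-2\right) \left(\left(12 - 4\right) - 43\right) = - 8 \left(8 - 43\right) = \left(-8\right) \left(-35\right) = 280$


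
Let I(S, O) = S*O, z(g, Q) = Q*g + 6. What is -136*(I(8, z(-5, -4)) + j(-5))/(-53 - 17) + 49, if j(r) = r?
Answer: 2217/5 ≈ 443.40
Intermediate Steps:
z(g, Q) = 6 + Q*g
I(S, O) = O*S
-136*(I(8, z(-5, -4)) + j(-5))/(-53 - 17) + 49 = -136*((6 - 4*(-5))*8 - 5)/(-53 - 17) + 49 = -136*((6 + 20)*8 - 5)/(-70) + 49 = -136*(26*8 - 5)*(-1)/70 + 49 = -136*(208 - 5)*(-1)/70 + 49 = -27608*(-1)/70 + 49 = -136*(-29/10) + 49 = 1972/5 + 49 = 2217/5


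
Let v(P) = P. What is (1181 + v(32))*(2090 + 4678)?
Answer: 8209584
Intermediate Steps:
(1181 + v(32))*(2090 + 4678) = (1181 + 32)*(2090 + 4678) = 1213*6768 = 8209584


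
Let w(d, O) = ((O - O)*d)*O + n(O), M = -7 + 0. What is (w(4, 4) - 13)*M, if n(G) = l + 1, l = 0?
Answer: 84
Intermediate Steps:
M = -7
n(G) = 1 (n(G) = 0 + 1 = 1)
w(d, O) = 1 (w(d, O) = ((O - O)*d)*O + 1 = (0*d)*O + 1 = 0*O + 1 = 0 + 1 = 1)
(w(4, 4) - 13)*M = (1 - 13)*(-7) = -12*(-7) = 84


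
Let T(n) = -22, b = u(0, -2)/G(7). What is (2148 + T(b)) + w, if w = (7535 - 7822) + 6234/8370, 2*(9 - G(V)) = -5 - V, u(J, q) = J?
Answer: 2566444/1395 ≈ 1839.7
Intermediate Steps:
G(V) = 23/2 + V/2 (G(V) = 9 - (-5 - V)/2 = 9 + (5/2 + V/2) = 23/2 + V/2)
b = 0 (b = 0/(23/2 + (1/2)*7) = 0/(23/2 + 7/2) = 0/15 = 0*(1/15) = 0)
w = -399326/1395 (w = -287 + 6234*(1/8370) = -287 + 1039/1395 = -399326/1395 ≈ -286.26)
(2148 + T(b)) + w = (2148 - 22) - 399326/1395 = 2126 - 399326/1395 = 2566444/1395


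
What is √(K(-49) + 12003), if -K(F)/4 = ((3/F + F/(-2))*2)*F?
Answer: √21583 ≈ 146.91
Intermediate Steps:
K(F) = -4*F*(-F + 6/F) (K(F) = -4*(3/F + F/(-2))*2*F = -4*(3/F + F*(-½))*2*F = -4*(3/F - F/2)*2*F = -4*(-F + 6/F)*F = -4*F*(-F + 6/F))
√(K(-49) + 12003) = √((-24 + 4*(-49)²) + 12003) = √((-24 + 4*2401) + 12003) = √((-24 + 9604) + 12003) = √(9580 + 12003) = √21583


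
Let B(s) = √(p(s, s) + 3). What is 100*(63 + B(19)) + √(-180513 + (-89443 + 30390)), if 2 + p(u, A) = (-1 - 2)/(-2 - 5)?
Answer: 6300 + 100*√70/7 + I*√239566 ≈ 6419.5 + 489.45*I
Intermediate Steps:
p(u, A) = -11/7 (p(u, A) = -2 + (-1 - 2)/(-2 - 5) = -2 - 3/(-7) = -2 - 3*(-⅐) = -2 + 3/7 = -11/7)
B(s) = √70/7 (B(s) = √(-11/7 + 3) = √(10/7) = √70/7)
100*(63 + B(19)) + √(-180513 + (-89443 + 30390)) = 100*(63 + √70/7) + √(-180513 + (-89443 + 30390)) = (6300 + 100*√70/7) + √(-180513 - 59053) = (6300 + 100*√70/7) + √(-239566) = (6300 + 100*√70/7) + I*√239566 = 6300 + 100*√70/7 + I*√239566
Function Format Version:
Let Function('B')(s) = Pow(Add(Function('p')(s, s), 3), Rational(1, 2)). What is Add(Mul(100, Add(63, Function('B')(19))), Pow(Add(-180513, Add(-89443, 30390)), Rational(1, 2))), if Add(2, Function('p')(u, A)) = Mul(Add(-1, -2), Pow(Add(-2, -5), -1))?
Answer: Add(6300, Mul(Rational(100, 7), Pow(70, Rational(1, 2))), Mul(I, Pow(239566, Rational(1, 2)))) ≈ Add(6419.5, Mul(489.45, I))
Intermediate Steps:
Function('p')(u, A) = Rational(-11, 7) (Function('p')(u, A) = Add(-2, Mul(Add(-1, -2), Pow(Add(-2, -5), -1))) = Add(-2, Mul(-3, Pow(-7, -1))) = Add(-2, Mul(-3, Rational(-1, 7))) = Add(-2, Rational(3, 7)) = Rational(-11, 7))
Function('B')(s) = Mul(Rational(1, 7), Pow(70, Rational(1, 2))) (Function('B')(s) = Pow(Add(Rational(-11, 7), 3), Rational(1, 2)) = Pow(Rational(10, 7), Rational(1, 2)) = Mul(Rational(1, 7), Pow(70, Rational(1, 2))))
Add(Mul(100, Add(63, Function('B')(19))), Pow(Add(-180513, Add(-89443, 30390)), Rational(1, 2))) = Add(Mul(100, Add(63, Mul(Rational(1, 7), Pow(70, Rational(1, 2))))), Pow(Add(-180513, Add(-89443, 30390)), Rational(1, 2))) = Add(Add(6300, Mul(Rational(100, 7), Pow(70, Rational(1, 2)))), Pow(Add(-180513, -59053), Rational(1, 2))) = Add(Add(6300, Mul(Rational(100, 7), Pow(70, Rational(1, 2)))), Pow(-239566, Rational(1, 2))) = Add(Add(6300, Mul(Rational(100, 7), Pow(70, Rational(1, 2)))), Mul(I, Pow(239566, Rational(1, 2)))) = Add(6300, Mul(Rational(100, 7), Pow(70, Rational(1, 2))), Mul(I, Pow(239566, Rational(1, 2))))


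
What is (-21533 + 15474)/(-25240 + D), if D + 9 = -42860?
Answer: 83/933 ≈ 0.088960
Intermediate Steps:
D = -42869 (D = -9 - 42860 = -42869)
(-21533 + 15474)/(-25240 + D) = (-21533 + 15474)/(-25240 - 42869) = -6059/(-68109) = -6059*(-1/68109) = 83/933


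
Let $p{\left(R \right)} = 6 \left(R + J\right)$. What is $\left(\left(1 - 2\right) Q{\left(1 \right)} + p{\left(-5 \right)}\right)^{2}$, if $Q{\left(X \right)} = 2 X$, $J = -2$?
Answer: $1936$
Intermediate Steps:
$p{\left(R \right)} = -12 + 6 R$ ($p{\left(R \right)} = 6 \left(R - 2\right) = 6 \left(-2 + R\right) = -12 + 6 R$)
$\left(\left(1 - 2\right) Q{\left(1 \right)} + p{\left(-5 \right)}\right)^{2} = \left(\left(1 - 2\right) 2 \cdot 1 + \left(-12 + 6 \left(-5\right)\right)\right)^{2} = \left(\left(-1\right) 2 - 42\right)^{2} = \left(-2 - 42\right)^{2} = \left(-44\right)^{2} = 1936$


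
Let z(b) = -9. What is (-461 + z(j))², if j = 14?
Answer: 220900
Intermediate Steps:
(-461 + z(j))² = (-461 - 9)² = (-470)² = 220900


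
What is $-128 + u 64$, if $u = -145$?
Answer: $-9408$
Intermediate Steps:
$-128 + u 64 = -128 - 9280 = -9408$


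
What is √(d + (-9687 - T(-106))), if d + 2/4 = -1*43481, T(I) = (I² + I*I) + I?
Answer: I*√302138/2 ≈ 274.84*I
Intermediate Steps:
T(I) = I + 2*I² (T(I) = (I² + I²) + I = 2*I² + I = I + 2*I²)
d = -86963/2 (d = -½ - 1*43481 = -½ - 43481 = -86963/2 ≈ -43482.)
√(d + (-9687 - T(-106))) = √(-86963/2 + (-9687 - (-106)*(1 + 2*(-106)))) = √(-86963/2 + (-9687 - (-106)*(1 - 212))) = √(-86963/2 + (-9687 - (-106)*(-211))) = √(-86963/2 + (-9687 - 1*22366)) = √(-86963/2 + (-9687 - 22366)) = √(-86963/2 - 32053) = √(-151069/2) = I*√302138/2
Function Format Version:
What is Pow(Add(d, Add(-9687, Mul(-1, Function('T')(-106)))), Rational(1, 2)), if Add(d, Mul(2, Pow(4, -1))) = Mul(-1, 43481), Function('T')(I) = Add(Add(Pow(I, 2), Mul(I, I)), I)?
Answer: Mul(Rational(1, 2), I, Pow(302138, Rational(1, 2))) ≈ Mul(274.84, I)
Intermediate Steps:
Function('T')(I) = Add(I, Mul(2, Pow(I, 2))) (Function('T')(I) = Add(Add(Pow(I, 2), Pow(I, 2)), I) = Add(Mul(2, Pow(I, 2)), I) = Add(I, Mul(2, Pow(I, 2))))
d = Rational(-86963, 2) (d = Add(Rational(-1, 2), Mul(-1, 43481)) = Add(Rational(-1, 2), -43481) = Rational(-86963, 2) ≈ -43482.)
Pow(Add(d, Add(-9687, Mul(-1, Function('T')(-106)))), Rational(1, 2)) = Pow(Add(Rational(-86963, 2), Add(-9687, Mul(-1, Mul(-106, Add(1, Mul(2, -106)))))), Rational(1, 2)) = Pow(Add(Rational(-86963, 2), Add(-9687, Mul(-1, Mul(-106, Add(1, -212))))), Rational(1, 2)) = Pow(Add(Rational(-86963, 2), Add(-9687, Mul(-1, Mul(-106, -211)))), Rational(1, 2)) = Pow(Add(Rational(-86963, 2), Add(-9687, Mul(-1, 22366))), Rational(1, 2)) = Pow(Add(Rational(-86963, 2), Add(-9687, -22366)), Rational(1, 2)) = Pow(Add(Rational(-86963, 2), -32053), Rational(1, 2)) = Pow(Rational(-151069, 2), Rational(1, 2)) = Mul(Rational(1, 2), I, Pow(302138, Rational(1, 2)))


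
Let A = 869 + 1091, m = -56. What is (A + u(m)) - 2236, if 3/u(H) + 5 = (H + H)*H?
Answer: -576563/2089 ≈ -276.00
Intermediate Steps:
u(H) = 3/(-5 + 2*H²) (u(H) = 3/(-5 + (H + H)*H) = 3/(-5 + (2*H)*H) = 3/(-5 + 2*H²))
A = 1960
(A + u(m)) - 2236 = (1960 + 3/(-5 + 2*(-56)²)) - 2236 = (1960 + 3/(-5 + 2*3136)) - 2236 = (1960 + 3/(-5 + 6272)) - 2236 = (1960 + 3/6267) - 2236 = (1960 + 3*(1/6267)) - 2236 = (1960 + 1/2089) - 2236 = 4094441/2089 - 2236 = -576563/2089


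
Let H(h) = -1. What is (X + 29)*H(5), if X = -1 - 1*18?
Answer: -10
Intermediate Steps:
X = -19 (X = -1 - 18 = -19)
(X + 29)*H(5) = (-19 + 29)*(-1) = 10*(-1) = -10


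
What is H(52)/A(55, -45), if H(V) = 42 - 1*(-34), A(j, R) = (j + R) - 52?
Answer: -38/21 ≈ -1.8095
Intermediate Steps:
A(j, R) = -52 + R + j (A(j, R) = (R + j) - 52 = -52 + R + j)
H(V) = 76 (H(V) = 42 + 34 = 76)
H(52)/A(55, -45) = 76/(-52 - 45 + 55) = 76/(-42) = 76*(-1/42) = -38/21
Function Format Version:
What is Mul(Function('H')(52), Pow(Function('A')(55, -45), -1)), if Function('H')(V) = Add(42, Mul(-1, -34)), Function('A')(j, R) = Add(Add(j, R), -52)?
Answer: Rational(-38, 21) ≈ -1.8095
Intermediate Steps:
Function('A')(j, R) = Add(-52, R, j) (Function('A')(j, R) = Add(Add(R, j), -52) = Add(-52, R, j))
Function('H')(V) = 76 (Function('H')(V) = Add(42, 34) = 76)
Mul(Function('H')(52), Pow(Function('A')(55, -45), -1)) = Mul(76, Pow(Add(-52, -45, 55), -1)) = Mul(76, Pow(-42, -1)) = Mul(76, Rational(-1, 42)) = Rational(-38, 21)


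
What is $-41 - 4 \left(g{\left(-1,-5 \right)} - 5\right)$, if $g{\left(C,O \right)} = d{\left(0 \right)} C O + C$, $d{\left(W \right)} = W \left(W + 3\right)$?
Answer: $-17$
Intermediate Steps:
$d{\left(W \right)} = W \left(3 + W\right)$
$g{\left(C,O \right)} = C$ ($g{\left(C,O \right)} = 0 \left(3 + 0\right) C O + C = 0 \cdot 3 C O + C = 0 C O + C = 0 O + C = 0 + C = C$)
$-41 - 4 \left(g{\left(-1,-5 \right)} - 5\right) = -41 - 4 \left(-1 - 5\right) = -41 - 4 \left(-6\right) = -41 - -24 = -41 + 24 = -17$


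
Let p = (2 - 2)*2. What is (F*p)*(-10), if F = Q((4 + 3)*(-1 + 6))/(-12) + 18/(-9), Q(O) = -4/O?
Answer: 0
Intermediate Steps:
p = 0 (p = 0*2 = 0)
F = -209/105 (F = -4*1/((-1 + 6)*(4 + 3))/(-12) + 18/(-9) = -4/(7*5)*(-1/12) + 18*(-⅑) = -4/35*(-1/12) - 2 = 1/105 - 2 = -209/105 ≈ -1.9905)
(F*p)*(-10) = -209/105*0*(-10) = 0*(-10) = 0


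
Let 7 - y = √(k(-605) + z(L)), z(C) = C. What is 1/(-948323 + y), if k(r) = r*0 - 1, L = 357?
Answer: -237079/224825808875 + √89/449651617750 ≈ -1.0545e-6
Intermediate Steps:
k(r) = -1 (k(r) = 0 - 1 = -1)
y = 7 - 2*√89 (y = 7 - √(-1 + 357) = 7 - √356 = 7 - 2*√89 ≈ -11.868)
1/(-948323 + y) = 1/(-948323 + (7 - 2*√89)) = 1/(-948316 - 2*√89)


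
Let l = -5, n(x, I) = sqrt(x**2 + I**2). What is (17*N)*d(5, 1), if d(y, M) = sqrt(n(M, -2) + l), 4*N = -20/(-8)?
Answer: 85*sqrt(-5 + sqrt(5))/8 ≈ 17.664*I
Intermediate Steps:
n(x, I) = sqrt(I**2 + x**2)
N = 5/8 (N = (-20/(-8))/4 = (-20*(-1/8))/4 = (1/4)*(5/2) = 5/8 ≈ 0.62500)
d(y, M) = sqrt(-5 + sqrt(4 + M**2)) (d(y, M) = sqrt(sqrt((-2)**2 + M**2) - 5) = sqrt(sqrt(4 + M**2) - 5) = sqrt(-5 + sqrt(4 + M**2)))
(17*N)*d(5, 1) = (17*(5/8))*sqrt(-5 + sqrt(4 + 1**2)) = 85*sqrt(-5 + sqrt(4 + 1))/8 = 85*sqrt(-5 + sqrt(5))/8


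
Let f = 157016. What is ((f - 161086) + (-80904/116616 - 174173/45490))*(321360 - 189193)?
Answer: -119031689376589199/221035910 ≈ -5.3852e+8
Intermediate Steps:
((f - 161086) + (-80904/116616 - 174173/45490))*(321360 - 189193) = ((157016 - 161086) + (-80904/116616 - 174173/45490))*(321360 - 189193) = (-4070 + (-80904*1/116616 - 174173*1/45490))*132167 = (-4070 + (-3371/4859 - 174173/45490))*132167 = (-4070 - 999653397/221035910)*132167 = -900615807097/221035910*132167 = -119031689376589199/221035910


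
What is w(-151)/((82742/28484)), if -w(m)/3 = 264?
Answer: -1025424/3761 ≈ -272.65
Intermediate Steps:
w(m) = -792 (w(m) = -3*264 = -792)
w(-151)/((82742/28484)) = -792/(82742/28484) = -792/(82742*(1/28484)) = -792/41371/14242 = -792*14242/41371 = -1025424/3761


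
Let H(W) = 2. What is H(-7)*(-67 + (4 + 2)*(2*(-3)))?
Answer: -206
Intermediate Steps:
H(-7)*(-67 + (4 + 2)*(2*(-3))) = 2*(-67 + (4 + 2)*(2*(-3))) = 2*(-67 + 6*(-6)) = 2*(-67 - 36) = 2*(-103) = -206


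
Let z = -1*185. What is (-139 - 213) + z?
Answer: -537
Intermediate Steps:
z = -185
(-139 - 213) + z = (-139 - 213) - 185 = -352 - 185 = -537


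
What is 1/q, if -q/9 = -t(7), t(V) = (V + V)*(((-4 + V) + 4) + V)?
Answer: 1/1764 ≈ 0.00056689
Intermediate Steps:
t(V) = 4*V² (t(V) = (2*V)*(V + V) = (2*V)*(2*V) = 4*V²)
q = 1764 (q = -(-9)*4*7² = -(-9)*4*49 = -(-9)*196 = -9*(-196) = 1764)
1/q = 1/1764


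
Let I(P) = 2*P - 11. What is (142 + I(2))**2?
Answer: 18225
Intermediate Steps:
I(P) = -11 + 2*P
(142 + I(2))**2 = (142 + (-11 + 2*2))**2 = (142 + (-11 + 4))**2 = (142 - 7)**2 = 135**2 = 18225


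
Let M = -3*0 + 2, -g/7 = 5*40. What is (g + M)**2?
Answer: 1954404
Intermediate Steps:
g = -1400 (g = -35*40 = -7*200 = -1400)
M = 2 (M = 0 + 2 = 2)
(g + M)**2 = (-1400 + 2)**2 = (-1398)**2 = 1954404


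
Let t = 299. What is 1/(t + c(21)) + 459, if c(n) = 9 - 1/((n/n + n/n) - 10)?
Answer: 1131443/2465 ≈ 459.00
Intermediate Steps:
c(n) = 73/8 (c(n) = 9 - 1/((1 + 1) - 10) = 9 - 1/(2 - 10) = 9 - 1/(-8) = 9 - 1*(-1/8) = 9 + 1/8 = 73/8)
1/(t + c(21)) + 459 = 1/(299 + 73/8) + 459 = 1/(2465/8) + 459 = 8/2465 + 459 = 1131443/2465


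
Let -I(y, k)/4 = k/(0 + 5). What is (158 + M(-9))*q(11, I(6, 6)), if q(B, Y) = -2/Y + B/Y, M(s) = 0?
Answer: -1185/4 ≈ -296.25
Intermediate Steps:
I(y, k) = -4*k/5 (I(y, k) = -4*k/(0 + 5) = -4*k/5)
(158 + M(-9))*q(11, I(6, 6)) = (158 + 0)*((-2 + 11)/((-4/5*6))) = 158*(9/(-24/5)) = 158*(-5/24*9) = 158*(-15/8) = -1185/4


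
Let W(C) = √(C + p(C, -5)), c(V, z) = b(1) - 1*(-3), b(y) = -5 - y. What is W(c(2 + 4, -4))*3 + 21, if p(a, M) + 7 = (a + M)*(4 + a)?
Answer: 21 + 9*I*√2 ≈ 21.0 + 12.728*I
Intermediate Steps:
p(a, M) = -7 + (4 + a)*(M + a) (p(a, M) = -7 + (a + M)*(4 + a) = -7 + (M + a)*(4 + a) = -7 + (4 + a)*(M + a))
c(V, z) = -3 (c(V, z) = (-5 - 1*1) - 1*(-3) = (-5 - 1) + 3 = -6 + 3 = -3)
W(C) = √(-27 + C²) (W(C) = √(C + (-7 + C² + 4*(-5) + 4*C - 5*C)) = √(C + (-7 + C² - 20 + 4*C - 5*C)) = √(C + (-27 + C² - C)) = √(-27 + C²))
W(c(2 + 4, -4))*3 + 21 = √(-27 + (-3)²)*3 + 21 = √(-27 + 9)*3 + 21 = √(-18)*3 + 21 = (3*I*√2)*3 + 21 = 9*I*√2 + 21 = 21 + 9*I*√2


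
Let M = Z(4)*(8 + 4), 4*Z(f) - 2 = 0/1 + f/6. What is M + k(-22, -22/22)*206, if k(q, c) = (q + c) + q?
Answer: -9262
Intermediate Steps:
Z(f) = ½ + f/24 (Z(f) = ½ + (0/1 + f/6)/4 = ½ + (0*1 + f*(⅙))/4 = ½ + (0 + f/6)/4 = ½ + (f/6)/4 = ½ + f/24)
k(q, c) = c + 2*q (k(q, c) = (c + q) + q = c + 2*q)
M = 8 (M = (½ + (1/24)*4)*(8 + 4) = (½ + ⅙)*12 = (⅔)*12 = 8)
M + k(-22, -22/22)*206 = 8 + (-22/22 + 2*(-22))*206 = 8 + (-22*1/22 - 44)*206 = 8 + (-1 - 44)*206 = 8 - 45*206 = 8 - 9270 = -9262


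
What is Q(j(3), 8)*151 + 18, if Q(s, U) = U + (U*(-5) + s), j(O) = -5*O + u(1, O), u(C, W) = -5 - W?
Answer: -8287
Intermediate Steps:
j(O) = -5 - 6*O (j(O) = -5*O + (-5 - O) = -5 - 6*O)
Q(s, U) = s - 4*U (Q(s, U) = U + (-5*U + s) = U + (s - 5*U) = s - 4*U)
Q(j(3), 8)*151 + 18 = ((-5 - 6*3) - 4*8)*151 + 18 = ((-5 - 18) - 32)*151 + 18 = (-23 - 32)*151 + 18 = -55*151 + 18 = -8305 + 18 = -8287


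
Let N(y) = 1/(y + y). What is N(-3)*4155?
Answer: -1385/2 ≈ -692.50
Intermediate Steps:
N(y) = 1/(2*y)
N(-3)*4155 = ((½)/(-3))*4155 = ((½)*(-⅓))*4155 = -⅙*4155 = -1385/2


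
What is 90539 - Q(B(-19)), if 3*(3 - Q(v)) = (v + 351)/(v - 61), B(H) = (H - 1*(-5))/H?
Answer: 310984477/3435 ≈ 90534.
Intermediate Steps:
B(H) = (5 + H)/H (B(H) = (H + 5)/H = (5 + H)/H)
Q(v) = 3 - (351 + v)/(3*(-61 + v)) (Q(v) = 3 - (v + 351)/(3*(v - 61)) = 3 - (351 + v)/(3*(-61 + v)))
90539 - Q(B(-19)) = 90539 - 4*(-225 + 2*((5 - 19)/(-19)))/(3*(-61 + (5 - 19)/(-19))) = 90539 - 4*(-225 + 2*(-1/19*(-14)))/(3*(-61 - 1/19*(-14))) = 90539 - 4*(-225 + 2*(14/19))/(3*(-61 + 14/19)) = 90539 - 4*(-225 + 28/19)/(3*(-1145/19)) = 90539 - 4*(-19)*(-4247)/(3*1145*19) = 90539 - 1*16988/3435 = 90539 - 16988/3435 = 310984477/3435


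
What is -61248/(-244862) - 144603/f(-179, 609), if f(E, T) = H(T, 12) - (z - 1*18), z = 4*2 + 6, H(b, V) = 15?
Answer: -17703308037/2326189 ≈ -7610.4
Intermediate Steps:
z = 14 (z = 8 + 6 = 14)
f(E, T) = 19 (f(E, T) = 15 - (14 - 1*18) = 15 - (14 - 18) = 15 - 1*(-4) = 15 + 4 = 19)
-61248/(-244862) - 144603/f(-179, 609) = -61248/(-244862) - 144603/19 = -61248*(-1/244862) - 144603*1/19 = 30624/122431 - 144603/19 = -17703308037/2326189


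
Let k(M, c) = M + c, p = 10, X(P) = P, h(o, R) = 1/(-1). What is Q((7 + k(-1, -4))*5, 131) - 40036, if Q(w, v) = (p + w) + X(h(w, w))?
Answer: -40017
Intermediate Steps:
h(o, R) = -1
Q(w, v) = 9 + w (Q(w, v) = (10 + w) - 1 = 9 + w)
Q((7 + k(-1, -4))*5, 131) - 40036 = (9 + (7 + (-1 - 4))*5) - 40036 = (9 + (7 - 5)*5) - 40036 = (9 + 2*5) - 40036 = (9 + 10) - 40036 = 19 - 40036 = -40017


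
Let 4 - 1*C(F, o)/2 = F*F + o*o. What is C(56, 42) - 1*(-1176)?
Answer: -8616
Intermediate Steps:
C(F, o) = 8 - 2*F² - 2*o² (C(F, o) = 8 - 2*(F*F + o*o) = 8 - 2*(F² + o²) = 8 + (-2*F² - 2*o²) = 8 - 2*F² - 2*o²)
C(56, 42) - 1*(-1176) = (8 - 2*56² - 2*42²) - 1*(-1176) = (8 - 2*3136 - 2*1764) + 1176 = (8 - 6272 - 3528) + 1176 = -9792 + 1176 = -8616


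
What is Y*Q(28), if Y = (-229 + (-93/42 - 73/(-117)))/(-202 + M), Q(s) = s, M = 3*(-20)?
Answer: 377707/15327 ≈ 24.643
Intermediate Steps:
M = -60
Y = 377707/429156 (Y = (-229 + (-93/42 - 73/(-117)))/(-202 - 60) = (-229 + (-93*1/42 - 73*(-1/117)))/(-262) = (-229 + (-31/14 + 73/117))*(-1/262) = (-229 - 2605/1638)*(-1/262) = -377707/1638*(-1/262) = 377707/429156 ≈ 0.88012)
Y*Q(28) = (377707/429156)*28 = 377707/15327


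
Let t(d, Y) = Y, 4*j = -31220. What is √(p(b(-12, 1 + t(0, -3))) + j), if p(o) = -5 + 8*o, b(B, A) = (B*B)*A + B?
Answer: I*√10210 ≈ 101.04*I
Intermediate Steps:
j = -7805 (j = (¼)*(-31220) = -7805)
b(B, A) = B + A*B² (b(B, A) = B²*A + B = A*B² + B = B + A*B²)
√(p(b(-12, 1 + t(0, -3))) + j) = √((-5 + 8*(-12*(1 + (1 - 3)*(-12)))) - 7805) = √((-5 + 8*(-12*(1 - 2*(-12)))) - 7805) = √((-5 + 8*(-12*(1 + 24))) - 7805) = √((-5 + 8*(-12*25)) - 7805) = √((-5 + 8*(-300)) - 7805) = √((-5 - 2400) - 7805) = √(-2405 - 7805) = √(-10210) = I*√10210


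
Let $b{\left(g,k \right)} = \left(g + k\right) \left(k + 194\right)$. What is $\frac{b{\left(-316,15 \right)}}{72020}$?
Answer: $- \frac{62909}{72020} \approx -0.87349$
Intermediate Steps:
$b{\left(g,k \right)} = \left(194 + k\right) \left(g + k\right)$ ($b{\left(g,k \right)} = \left(g + k\right) \left(194 + k\right) = \left(194 + k\right) \left(g + k\right)$)
$\frac{b{\left(-316,15 \right)}}{72020} = \frac{15^{2} + 194 \left(-316\right) + 194 \cdot 15 - 4740}{72020} = \left(225 - 61304 + 2910 - 4740\right) \frac{1}{72020} = \left(-62909\right) \frac{1}{72020} = - \frac{62909}{72020}$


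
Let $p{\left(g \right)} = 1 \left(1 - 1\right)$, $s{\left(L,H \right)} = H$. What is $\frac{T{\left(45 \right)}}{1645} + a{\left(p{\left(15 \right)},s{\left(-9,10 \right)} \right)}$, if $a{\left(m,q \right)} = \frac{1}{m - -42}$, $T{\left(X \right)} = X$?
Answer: $\frac{101}{1974} \approx 0.051165$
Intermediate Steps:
$p{\left(g \right)} = 0$ ($p{\left(g \right)} = 1 \cdot 0 = 0$)
$a{\left(m,q \right)} = \frac{1}{42 + m}$ ($a{\left(m,q \right)} = \frac{1}{m + 42} = \frac{1}{42 + m}$)
$\frac{T{\left(45 \right)}}{1645} + a{\left(p{\left(15 \right)},s{\left(-9,10 \right)} \right)} = \frac{45}{1645} + \frac{1}{42 + 0} = 45 \cdot \frac{1}{1645} + \frac{1}{42} = \frac{9}{329} + \frac{1}{42} = \frac{101}{1974}$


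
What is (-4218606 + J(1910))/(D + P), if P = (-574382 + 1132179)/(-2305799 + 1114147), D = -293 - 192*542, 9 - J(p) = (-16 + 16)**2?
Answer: 558566616916/13817531729 ≈ 40.424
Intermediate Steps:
J(p) = 9 (J(p) = 9 - (-16 + 16)**2 = 9 - 1*0**2 = 9 - 1*0 = 9 + 0 = 9)
D = -104357 (D = -293 - 104064 = -104357)
P = -557797/1191652 (P = 557797/(-1191652) = 557797*(-1/1191652) = -557797/1191652 ≈ -0.46809)
(-4218606 + J(1910))/(D + P) = (-4218606 + 9)/(-104357 - 557797/1191652) = -4218597/(-124357785561/1191652) = -4218597*(-1191652/124357785561) = 558566616916/13817531729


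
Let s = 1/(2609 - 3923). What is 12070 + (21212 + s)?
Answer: 43732547/1314 ≈ 33282.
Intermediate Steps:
s = -1/1314 (s = 1/(-1314) = -1/1314 ≈ -0.00076103)
12070 + (21212 + s) = 12070 + (21212 - 1/1314) = 12070 + 27872567/1314 = 43732547/1314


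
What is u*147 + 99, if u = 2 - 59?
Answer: -8280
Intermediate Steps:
u = -57
u*147 + 99 = -57*147 + 99 = -8379 + 99 = -8280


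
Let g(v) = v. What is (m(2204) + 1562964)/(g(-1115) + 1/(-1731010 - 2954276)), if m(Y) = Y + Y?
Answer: -7343586088392/5224093891 ≈ -1405.7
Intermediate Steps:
m(Y) = 2*Y
(m(2204) + 1562964)/(g(-1115) + 1/(-1731010 - 2954276)) = (2*2204 + 1562964)/(-1115 + 1/(-1731010 - 2954276)) = (4408 + 1562964)/(-1115 + 1/(-4685286)) = 1567372/(-1115 - 1/4685286) = 1567372/(-5224093891/4685286) = 1567372*(-4685286/5224093891) = -7343586088392/5224093891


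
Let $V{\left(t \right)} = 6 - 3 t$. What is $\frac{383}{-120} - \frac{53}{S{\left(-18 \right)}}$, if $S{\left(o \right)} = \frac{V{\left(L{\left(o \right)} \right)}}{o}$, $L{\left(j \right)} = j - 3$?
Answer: $\frac{29351}{2760} \approx 10.634$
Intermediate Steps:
$L{\left(j \right)} = -3 + j$
$S{\left(o \right)} = \frac{15 - 3 o}{o}$ ($S{\left(o \right)} = \frac{6 - 3 \left(-3 + o\right)}{o} = \frac{6 - \left(-9 + 3 o\right)}{o} = \frac{15 - 3 o}{o}$)
$\frac{383}{-120} - \frac{53}{S{\left(-18 \right)}} = \frac{383}{-120} - \frac{53}{-3 + \frac{15}{-18}} = 383 \left(- \frac{1}{120}\right) - \frac{53}{-3 + 15 \left(- \frac{1}{18}\right)} = - \frac{383}{120} - \frac{53}{-3 - \frac{5}{6}} = - \frac{383}{120} - \frac{53}{- \frac{23}{6}} = - \frac{383}{120} - - \frac{318}{23} = - \frac{383}{120} + \frac{318}{23} = \frac{29351}{2760}$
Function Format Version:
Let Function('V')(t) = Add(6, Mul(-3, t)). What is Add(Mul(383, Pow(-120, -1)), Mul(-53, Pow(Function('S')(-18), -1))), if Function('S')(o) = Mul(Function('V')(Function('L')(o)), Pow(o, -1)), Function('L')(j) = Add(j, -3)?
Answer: Rational(29351, 2760) ≈ 10.634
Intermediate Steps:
Function('L')(j) = Add(-3, j)
Function('S')(o) = Mul(Pow(o, -1), Add(15, Mul(-3, o))) (Function('S')(o) = Mul(Add(6, Mul(-3, Add(-3, o))), Pow(o, -1)) = Mul(Add(6, Add(9, Mul(-3, o))), Pow(o, -1)) = Mul(Add(15, Mul(-3, o)), Pow(o, -1)) = Mul(Pow(o, -1), Add(15, Mul(-3, o))))
Add(Mul(383, Pow(-120, -1)), Mul(-53, Pow(Function('S')(-18), -1))) = Add(Mul(383, Pow(-120, -1)), Mul(-53, Pow(Add(-3, Mul(15, Pow(-18, -1))), -1))) = Add(Mul(383, Rational(-1, 120)), Mul(-53, Pow(Add(-3, Mul(15, Rational(-1, 18))), -1))) = Add(Rational(-383, 120), Mul(-53, Pow(Add(-3, Rational(-5, 6)), -1))) = Add(Rational(-383, 120), Mul(-53, Pow(Rational(-23, 6), -1))) = Add(Rational(-383, 120), Mul(-53, Rational(-6, 23))) = Add(Rational(-383, 120), Rational(318, 23)) = Rational(29351, 2760)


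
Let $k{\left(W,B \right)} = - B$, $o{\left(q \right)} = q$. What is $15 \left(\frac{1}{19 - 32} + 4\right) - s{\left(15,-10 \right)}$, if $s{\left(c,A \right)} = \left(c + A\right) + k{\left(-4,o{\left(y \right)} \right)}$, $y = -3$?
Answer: $\frac{661}{13} \approx 50.846$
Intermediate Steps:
$s{\left(c,A \right)} = 3 + A + c$ ($s{\left(c,A \right)} = \left(c + A\right) - -3 = \left(A + c\right) + 3 = 3 + A + c$)
$15 \left(\frac{1}{19 - 32} + 4\right) - s{\left(15,-10 \right)} = 15 \left(\frac{1}{19 - 32} + 4\right) - \left(3 - 10 + 15\right) = 15 \left(\frac{1}{-13} + 4\right) - 8 = 15 \left(- \frac{1}{13} + 4\right) - 8 = 15 \cdot \frac{51}{13} - 8 = \frac{765}{13} - 8 = \frac{661}{13}$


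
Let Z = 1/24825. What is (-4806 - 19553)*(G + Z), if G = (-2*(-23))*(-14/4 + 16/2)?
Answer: -125175444584/24825 ≈ -5.0423e+6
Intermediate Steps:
Z = 1/24825 ≈ 4.0282e-5
G = 207 (G = 46*(-14*¼ + 16*(½)) = 46*(-7/2 + 8) = 46*(9/2) = 207)
(-4806 - 19553)*(G + Z) = (-4806 - 19553)*(207 + 1/24825) = -24359*5138776/24825 = -125175444584/24825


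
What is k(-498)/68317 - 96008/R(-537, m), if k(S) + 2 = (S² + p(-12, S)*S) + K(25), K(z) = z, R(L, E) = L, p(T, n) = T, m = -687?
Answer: 6695378147/36686229 ≈ 182.50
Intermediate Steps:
k(S) = 23 + S² - 12*S (k(S) = -2 + ((S² - 12*S) + 25) = -2 + (25 + S² - 12*S) = 23 + S² - 12*S)
k(-498)/68317 - 96008/R(-537, m) = (23 + (-498)² - 12*(-498))/68317 - 96008/(-537) = (23 + 248004 + 5976)*(1/68317) - 96008*(-1/537) = 254003*(1/68317) + 96008/537 = 254003/68317 + 96008/537 = 6695378147/36686229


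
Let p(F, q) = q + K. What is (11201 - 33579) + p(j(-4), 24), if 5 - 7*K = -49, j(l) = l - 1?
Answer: -156424/7 ≈ -22346.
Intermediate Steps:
j(l) = -1 + l
K = 54/7 (K = 5/7 - ⅐*(-49) = 5/7 + 7 = 54/7 ≈ 7.7143)
p(F, q) = 54/7 + q (p(F, q) = q + 54/7 = 54/7 + q)
(11201 - 33579) + p(j(-4), 24) = (11201 - 33579) + (54/7 + 24) = -22378 + 222/7 = -156424/7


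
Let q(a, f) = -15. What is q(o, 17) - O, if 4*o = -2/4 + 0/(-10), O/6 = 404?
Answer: -2439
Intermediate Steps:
O = 2424 (O = 6*404 = 2424)
o = -1/8 (o = (-2/4 + 0/(-10))/4 = (-2*1/4 + 0*(-1/10))/4 = (-1/2 + 0)/4 = (1/4)*(-1/2) = -1/8 ≈ -0.12500)
q(o, 17) - O = -15 - 1*2424 = -15 - 2424 = -2439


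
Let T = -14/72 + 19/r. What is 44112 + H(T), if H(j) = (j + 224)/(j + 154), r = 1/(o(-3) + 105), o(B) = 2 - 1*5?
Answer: 664386397/15061 ≈ 44113.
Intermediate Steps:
o(B) = -3 (o(B) = 2 - 5 = -3)
r = 1/102 (r = 1/(-3 + 105) = 1/102 ≈ 0.0098039)
T = 69761/36 (T = -14/72 + 19/(1/102) = -14*1/72 + 19*102 = -7/36 + 1938 = 69761/36 ≈ 1937.8)
H(j) = (224 + j)/(154 + j)
44112 + H(T) = 44112 + (224 + 69761/36)/(154 + 69761/36) = 44112 + (77825/36)/(75305/36) = 44112 + (36/75305)*(77825/36) = 44112 + 15565/15061 = 664386397/15061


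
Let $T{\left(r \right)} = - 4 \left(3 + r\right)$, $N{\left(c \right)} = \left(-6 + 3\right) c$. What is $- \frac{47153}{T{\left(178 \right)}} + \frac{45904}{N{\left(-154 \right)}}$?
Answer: $\frac{27509591}{167244} \approx 164.49$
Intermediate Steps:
$N{\left(c \right)} = - 3 c$
$T{\left(r \right)} = -12 - 4 r$
$- \frac{47153}{T{\left(178 \right)}} + \frac{45904}{N{\left(-154 \right)}} = - \frac{47153}{-12 - 712} + \frac{45904}{\left(-3\right) \left(-154\right)} = - \frac{47153}{-12 - 712} + \frac{45904}{462} = - \frac{47153}{-724} + 45904 \cdot \frac{1}{462} = \left(-47153\right) \left(- \frac{1}{724}\right) + \frac{22952}{231} = \frac{47153}{724} + \frac{22952}{231} = \frac{27509591}{167244}$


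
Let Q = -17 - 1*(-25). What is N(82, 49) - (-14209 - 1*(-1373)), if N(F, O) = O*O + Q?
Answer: 15245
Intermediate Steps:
Q = 8 (Q = -17 + 25 = 8)
N(F, O) = 8 + O² (N(F, O) = O*O + 8 = O² + 8 = 8 + O²)
N(82, 49) - (-14209 - 1*(-1373)) = (8 + 49²) - (-14209 - 1*(-1373)) = (8 + 2401) - (-14209 + 1373) = 2409 - 1*(-12836) = 2409 + 12836 = 15245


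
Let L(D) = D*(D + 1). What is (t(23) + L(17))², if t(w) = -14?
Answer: 85264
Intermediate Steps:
L(D) = D*(1 + D)
(t(23) + L(17))² = (-14 + 17*(1 + 17))² = (-14 + 17*18)² = (-14 + 306)² = 292² = 85264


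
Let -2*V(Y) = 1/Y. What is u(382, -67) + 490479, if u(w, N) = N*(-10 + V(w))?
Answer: 375237903/764 ≈ 4.9115e+5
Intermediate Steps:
V(Y) = -1/(2*Y)
u(w, N) = N*(-10 - 1/(2*w))
u(382, -67) + 490479 = (-10*(-67) - ½*(-67)/382) + 490479 = (670 - ½*(-67)*1/382) + 490479 = (670 + 67/764) + 490479 = 511947/764 + 490479 = 375237903/764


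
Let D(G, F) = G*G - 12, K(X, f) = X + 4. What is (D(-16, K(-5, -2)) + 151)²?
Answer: 156025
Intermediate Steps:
K(X, f) = 4 + X
D(G, F) = -12 + G² (D(G, F) = G² - 12 = -12 + G²)
(D(-16, K(-5, -2)) + 151)² = ((-12 + (-16)²) + 151)² = ((-12 + 256) + 151)² = (244 + 151)² = 395² = 156025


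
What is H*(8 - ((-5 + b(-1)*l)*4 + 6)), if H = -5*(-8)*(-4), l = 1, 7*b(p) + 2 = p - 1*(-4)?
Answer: -24000/7 ≈ -3428.6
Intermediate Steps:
b(p) = 2/7 + p/7 (b(p) = -2/7 + (p - 1*(-4))/7 = -2/7 + (p + 4)/7 = -2/7 + (4 + p)/7 = -2/7 + (4/7 + p/7) = 2/7 + p/7)
H = -160 (H = 40*(-4) = -160)
H*(8 - ((-5 + b(-1)*l)*4 + 6)) = -160*(8 - ((-5 + (2/7 + (⅐)*(-1))*1)*4 + 6)) = -160*(8 - ((-5 + (2/7 - ⅐)*1)*4 + 6)) = -160*(8 - ((-5 + (⅐)*1)*4 + 6)) = -160*(8 - ((-5 + ⅐)*4 + 6)) = -160*(8 - (-34/7*4 + 6)) = -160*(8 - (-136/7 + 6)) = -160*(8 - 1*(-94/7)) = -160*(8 + 94/7) = -160*150/7 = -24000/7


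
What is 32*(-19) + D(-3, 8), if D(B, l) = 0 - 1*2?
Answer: -610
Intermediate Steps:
D(B, l) = -2 (D(B, l) = 0 - 2 = -2)
32*(-19) + D(-3, 8) = 32*(-19) - 2 = -608 - 2 = -610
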